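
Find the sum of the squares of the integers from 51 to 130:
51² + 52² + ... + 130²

Use ∑_{k=1}^{n} k² = n(n+1)(2n+1)/6, then subtract the first 50 terms.
∑_{k=1}^{130} k² = 130×131×261/6 = 740805
∑_{k=1}^{50} k² = 50×51×101/6 = 42925
∑_{k=51}^{130} k² = 740805 - 42925 = 697880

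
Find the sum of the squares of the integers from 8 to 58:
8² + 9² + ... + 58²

Use ∑_{k=1}^{n} k² = n(n+1)(2n+1)/6, then subtract the first 7 terms.
∑_{k=1}^{58} k² = 58×59×117/6 = 66729
∑_{k=1}^{7} k² = 7×8×15/6 = 140
∑_{k=8}^{58} k² = 66729 - 140 = 66589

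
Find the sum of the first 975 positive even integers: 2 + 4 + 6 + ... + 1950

Sum of first n even numbers = n(n+1)
= 975×976
= 951600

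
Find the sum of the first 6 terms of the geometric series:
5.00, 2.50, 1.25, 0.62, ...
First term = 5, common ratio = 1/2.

Sₙ = a(1 - rⁿ) / (1 - r)
S_6 = 5(1 - (1/2)^6) / (1 - (1/2))
S_6 = 5(1 - (1/64)) / (1/2)
S_6 = 315/32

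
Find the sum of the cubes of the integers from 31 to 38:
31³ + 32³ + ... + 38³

Use ∑_{k=1}^{n} k³ = [n(n+1)/2]², then subtract the first 30 terms.
∑_{k=1}^{38} k³ = [38×39/2]² = 741² = 549081
∑_{k=1}^{30} k³ = [30×31/2]² = 465² = 216225
∑_{k=31}^{38} k³ = 549081 - 216225 = 332856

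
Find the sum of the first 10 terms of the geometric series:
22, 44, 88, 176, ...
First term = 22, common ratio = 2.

Sₙ = a(1 - rⁿ) / (1 - r)
S_10 = 22(1 - 2^10) / (1 - 2)
S_10 = 22(1 - 1024) / (-1)
S_10 = 22506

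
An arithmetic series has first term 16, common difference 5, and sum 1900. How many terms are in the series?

Using S = n/2 × [2a + (n-1)d]
1900 = n/2 × [2(16) + (n-1)(5)]
1900 = n/2 × [32 + 5n - 5]
3800 = n × [27 + 5n]
5n² + (27)n - 3800 = 0
Discriminant: Δ = (27)² - 4(5)(-3800) = 729 + 76000 = 76729
√Δ = 277
n = [-(27) + √Δ] / (2·5) = (-27 + 277) / 10 = 250 / 10 = 25
(The negative root is discarded since n must be a positive integer.)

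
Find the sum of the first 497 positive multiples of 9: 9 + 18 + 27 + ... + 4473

Factor out 9: = 9(1 + 2 + ... + 497) = 9 × n(n+1)/2
= 9 × 497×498/2
= 9 × 123753
= 1113777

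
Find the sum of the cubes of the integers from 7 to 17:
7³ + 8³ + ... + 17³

Use ∑_{k=1}^{n} k³ = [n(n+1)/2]², then subtract the first 6 terms.
∑_{k=1}^{17} k³ = [17×18/2]² = 153² = 23409
∑_{k=1}^{6} k³ = [6×7/2]² = 21² = 441
∑_{k=7}^{17} k³ = 23409 - 441 = 22968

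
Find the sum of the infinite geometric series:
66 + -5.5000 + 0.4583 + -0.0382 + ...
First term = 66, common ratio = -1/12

For |r| < 1, S = a / (1 - r)
S = 66 / (1 - (-1/12))
S = 66 / (13/12)
S = 792/13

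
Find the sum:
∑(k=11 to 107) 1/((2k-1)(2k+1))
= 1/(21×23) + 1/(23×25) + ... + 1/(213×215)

Partial fractions: 1/((2k-1)(2k+1)) = (1/2)[1/(2k-1) - 1/(2k+1)]
The series telescopes:
= (1/2)[1/21 - 1/215]
= 97/4515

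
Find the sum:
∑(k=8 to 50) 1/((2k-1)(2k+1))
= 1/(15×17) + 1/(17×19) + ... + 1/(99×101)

Partial fractions: 1/((2k-1)(2k+1)) = (1/2)[1/(2k-1) - 1/(2k+1)]
The series telescopes:
= (1/2)[1/15 - 1/101]
= 43/1515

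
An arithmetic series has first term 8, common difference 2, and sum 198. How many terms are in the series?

Using S = n/2 × [2a + (n-1)d]
198 = n/2 × [2(8) + (n-1)(2)]
198 = n/2 × [16 + 2n - 2]
396 = n × [14 + 2n]
2n² + (14)n - 396 = 0
Discriminant: Δ = (14)² - 4(2)(-396) = 196 + 3168 = 3364
√Δ = 58
n = [-(14) + √Δ] / (2·2) = (-14 + 58) / 4 = 44 / 4 = 11
(The negative root is discarded since n must be a positive integer.)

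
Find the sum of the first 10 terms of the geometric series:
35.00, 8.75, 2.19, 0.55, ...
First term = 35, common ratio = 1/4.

Sₙ = a(1 - rⁿ) / (1 - r)
S_10 = 35(1 - (1/4)^10) / (1 - (1/4))
S_10 = 35(1 - (1/1048576)) / (3/4)
S_10 = 12233375/262144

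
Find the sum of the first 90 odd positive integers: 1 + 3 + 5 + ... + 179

Sum of first n odd numbers = n²
= 90²
= 8100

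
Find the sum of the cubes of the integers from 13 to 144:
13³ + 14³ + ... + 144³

Use ∑_{k=1}^{n} k³ = [n(n+1)/2]², then subtract the first 12 terms.
∑_{k=1}^{144} k³ = [144×145/2]² = 10440² = 108993600
∑_{k=1}^{12} k³ = [12×13/2]² = 78² = 6084
∑_{k=13}^{144} k³ = 108993600 - 6084 = 108987516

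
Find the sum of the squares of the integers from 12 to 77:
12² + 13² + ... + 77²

Use ∑_{k=1}^{n} k² = n(n+1)(2n+1)/6, then subtract the first 11 terms.
∑_{k=1}^{77} k² = 77×78×155/6 = 155155
∑_{k=1}^{11} k² = 11×12×23/6 = 506
∑_{k=12}^{77} k² = 155155 - 506 = 154649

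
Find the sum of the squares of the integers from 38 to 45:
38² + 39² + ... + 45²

Use ∑_{k=1}^{n} k² = n(n+1)(2n+1)/6, then subtract the first 37 terms.
∑_{k=1}^{45} k² = 45×46×91/6 = 31395
∑_{k=1}^{37} k² = 37×38×75/6 = 17575
∑_{k=38}^{45} k² = 31395 - 17575 = 13820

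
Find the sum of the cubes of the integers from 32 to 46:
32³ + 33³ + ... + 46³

Use ∑_{k=1}^{n} k³ = [n(n+1)/2]², then subtract the first 31 terms.
∑_{k=1}^{46} k³ = [46×47/2]² = 1081² = 1168561
∑_{k=1}^{31} k³ = [31×32/2]² = 496² = 246016
∑_{k=32}^{46} k³ = 1168561 - 246016 = 922545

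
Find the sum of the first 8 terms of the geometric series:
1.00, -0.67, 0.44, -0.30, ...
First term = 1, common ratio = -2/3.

Sₙ = a(1 - rⁿ) / (1 - r)
S_8 = 1(1 - (-2/3)^8) / (1 - (-2/3))
S_8 = 1(1 - (256/6561)) / (5/3)
S_8 = 1261/2187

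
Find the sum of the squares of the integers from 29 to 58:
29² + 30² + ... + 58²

Use ∑_{k=1}^{n} k² = n(n+1)(2n+1)/6, then subtract the first 28 terms.
∑_{k=1}^{58} k² = 58×59×117/6 = 66729
∑_{k=1}^{28} k² = 28×29×57/6 = 7714
∑_{k=29}^{58} k² = 66729 - 7714 = 59015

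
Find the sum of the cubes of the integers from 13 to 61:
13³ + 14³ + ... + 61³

Use ∑_{k=1}^{n} k³ = [n(n+1)/2]², then subtract the first 12 terms.
∑_{k=1}^{61} k³ = [61×62/2]² = 1891² = 3575881
∑_{k=1}^{12} k³ = [12×13/2]² = 78² = 6084
∑_{k=13}^{61} k³ = 3575881 - 6084 = 3569797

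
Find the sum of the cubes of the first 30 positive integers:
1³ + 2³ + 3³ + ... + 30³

Formula: ∑k³ = [n(n+1)/2]²
= [30×31/2]²
= 465²
= 216225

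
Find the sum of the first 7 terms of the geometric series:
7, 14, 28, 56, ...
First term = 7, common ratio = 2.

Sₙ = a(1 - rⁿ) / (1 - r)
S_7 = 7(1 - 2^7) / (1 - 2)
S_7 = 7(1 - 128) / (-1)
S_7 = 889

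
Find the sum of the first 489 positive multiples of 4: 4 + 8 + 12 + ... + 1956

Factor out 4: = 4(1 + 2 + ... + 489) = 4 × n(n+1)/2
= 4 × 489×490/2
= 4 × 119805
= 479220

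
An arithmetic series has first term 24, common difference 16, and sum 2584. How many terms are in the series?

Using S = n/2 × [2a + (n-1)d]
2584 = n/2 × [2(24) + (n-1)(16)]
2584 = n/2 × [48 + 16n - 16]
5168 = n × [32 + 16n]
16n² + (32)n - 5168 = 0
Discriminant: Δ = (32)² - 4(16)(-5168) = 1024 + 330752 = 331776
√Δ = 576
n = [-(32) + √Δ] / (2·16) = (-32 + 576) / 32 = 544 / 32 = 17
(The negative root is discarded since n must be a positive integer.)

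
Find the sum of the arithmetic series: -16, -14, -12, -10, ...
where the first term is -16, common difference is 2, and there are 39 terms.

Sₙ = n/2 × (first + last)
Last term = a + (n-1)d = -16 + (39-1)×2 = 60
S_39 = 39/2 × (-16 + 60)
S_39 = 39/2 × 44 = 858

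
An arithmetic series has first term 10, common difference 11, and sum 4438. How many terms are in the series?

Using S = n/2 × [2a + (n-1)d]
4438 = n/2 × [2(10) + (n-1)(11)]
4438 = n/2 × [20 + 11n - 11]
8876 = n × [9 + 11n]
11n² + (9)n - 8876 = 0
Discriminant: Δ = (9)² - 4(11)(-8876) = 81 + 390544 = 390625
√Δ = 625
n = [-(9) + √Δ] / (2·11) = (-9 + 625) / 22 = 616 / 22 = 28
(The negative root is discarded since n must be a positive integer.)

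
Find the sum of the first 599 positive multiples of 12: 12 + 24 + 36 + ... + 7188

Factor out 12: = 12(1 + 2 + ... + 599) = 12 × n(n+1)/2
= 12 × 599×600/2
= 12 × 179700
= 2156400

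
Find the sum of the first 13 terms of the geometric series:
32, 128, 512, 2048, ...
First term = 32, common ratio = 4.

Sₙ = a(1 - rⁿ) / (1 - r)
S_13 = 32(1 - 4^13) / (1 - 4)
S_13 = 32(1 - 67108864) / (-3)
S_13 = 715827872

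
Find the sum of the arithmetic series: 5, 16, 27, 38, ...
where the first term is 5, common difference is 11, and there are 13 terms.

Sₙ = n/2 × (first + last)
Last term = a + (n-1)d = 5 + (13-1)×11 = 137
S_13 = 13/2 × (5 + 137)
S_13 = 13/2 × 142 = 923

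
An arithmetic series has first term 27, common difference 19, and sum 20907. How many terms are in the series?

Using S = n/2 × [2a + (n-1)d]
20907 = n/2 × [2(27) + (n-1)(19)]
20907 = n/2 × [54 + 19n - 19]
41814 = n × [35 + 19n]
19n² + (35)n - 41814 = 0
Discriminant: Δ = (35)² - 4(19)(-41814) = 1225 + 3177864 = 3179089
√Δ = 1783
n = [-(35) + √Δ] / (2·19) = (-35 + 1783) / 38 = 1748 / 38 = 46
(The negative root is discarded since n must be a positive integer.)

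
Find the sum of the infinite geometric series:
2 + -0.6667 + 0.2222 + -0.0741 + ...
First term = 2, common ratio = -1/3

For |r| < 1, S = a / (1 - r)
S = 2 / (1 - (-1/3))
S = 2 / (4/3)
S = 3/2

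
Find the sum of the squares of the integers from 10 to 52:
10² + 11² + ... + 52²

Use ∑_{k=1}^{n} k² = n(n+1)(2n+1)/6, then subtract the first 9 terms.
∑_{k=1}^{52} k² = 52×53×105/6 = 48230
∑_{k=1}^{9} k² = 9×10×19/6 = 285
∑_{k=10}^{52} k² = 48230 - 285 = 47945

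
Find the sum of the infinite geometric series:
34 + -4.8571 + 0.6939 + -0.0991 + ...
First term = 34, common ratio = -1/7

For |r| < 1, S = a / (1 - r)
S = 34 / (1 - (-1/7))
S = 34 / (8/7)
S = 119/4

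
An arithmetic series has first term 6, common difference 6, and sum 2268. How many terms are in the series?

Using S = n/2 × [2a + (n-1)d]
2268 = n/2 × [2(6) + (n-1)(6)]
2268 = n/2 × [12 + 6n - 6]
4536 = n × [6 + 6n]
6n² + (6)n - 4536 = 0
Discriminant: Δ = (6)² - 4(6)(-4536) = 36 + 108864 = 108900
√Δ = 330
n = [-(6) + √Δ] / (2·6) = (-6 + 330) / 12 = 324 / 12 = 27
(The negative root is discarded since n must be a positive integer.)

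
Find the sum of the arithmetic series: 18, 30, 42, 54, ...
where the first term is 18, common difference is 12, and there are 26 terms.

Sₙ = n/2 × (first + last)
Last term = a + (n-1)d = 18 + (26-1)×12 = 318
S_26 = 26/2 × (18 + 318)
S_26 = 26/2 × 336 = 4368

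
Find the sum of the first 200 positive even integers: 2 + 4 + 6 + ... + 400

Sum of first n even numbers = n(n+1)
= 200×201
= 40200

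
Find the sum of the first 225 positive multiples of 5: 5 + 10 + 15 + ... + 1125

Factor out 5: = 5(1 + 2 + ... + 225) = 5 × n(n+1)/2
= 5 × 225×226/2
= 5 × 25425
= 127125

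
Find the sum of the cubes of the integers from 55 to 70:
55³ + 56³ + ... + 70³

Use ∑_{k=1}^{n} k³ = [n(n+1)/2]², then subtract the first 54 terms.
∑_{k=1}^{70} k³ = [70×71/2]² = 2485² = 6175225
∑_{k=1}^{54} k³ = [54×55/2]² = 1485² = 2205225
∑_{k=55}^{70} k³ = 6175225 - 2205225 = 3970000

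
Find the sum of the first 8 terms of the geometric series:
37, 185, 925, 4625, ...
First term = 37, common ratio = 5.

Sₙ = a(1 - rⁿ) / (1 - r)
S_8 = 37(1 - 5^8) / (1 - 5)
S_8 = 37(1 - 390625) / (-4)
S_8 = 3613272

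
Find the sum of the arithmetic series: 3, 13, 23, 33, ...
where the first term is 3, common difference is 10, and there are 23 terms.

Sₙ = n/2 × (first + last)
Last term = a + (n-1)d = 3 + (23-1)×10 = 223
S_23 = 23/2 × (3 + 223)
S_23 = 23/2 × 226 = 2599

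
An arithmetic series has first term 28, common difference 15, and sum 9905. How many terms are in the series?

Using S = n/2 × [2a + (n-1)d]
9905 = n/2 × [2(28) + (n-1)(15)]
9905 = n/2 × [56 + 15n - 15]
19810 = n × [41 + 15n]
15n² + (41)n - 19810 = 0
Discriminant: Δ = (41)² - 4(15)(-19810) = 1681 + 1188600 = 1190281
√Δ = 1091
n = [-(41) + √Δ] / (2·15) = (-41 + 1091) / 30 = 1050 / 30 = 35
(The negative root is discarded since n must be a positive integer.)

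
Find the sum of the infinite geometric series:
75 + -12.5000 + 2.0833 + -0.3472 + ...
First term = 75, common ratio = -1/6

For |r| < 1, S = a / (1 - r)
S = 75 / (1 - (-1/6))
S = 75 / (7/6)
S = 450/7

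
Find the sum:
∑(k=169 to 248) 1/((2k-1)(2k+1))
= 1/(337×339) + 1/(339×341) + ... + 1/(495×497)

Partial fractions: 1/((2k-1)(2k+1)) = (1/2)[1/(2k-1) - 1/(2k+1)]
The series telescopes:
= (1/2)[1/337 - 1/497]
= 80/167489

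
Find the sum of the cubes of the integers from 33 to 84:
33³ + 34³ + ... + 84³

Use ∑_{k=1}^{n} k³ = [n(n+1)/2]², then subtract the first 32 terms.
∑_{k=1}^{84} k³ = [84×85/2]² = 3570² = 12744900
∑_{k=1}^{32} k³ = [32×33/2]² = 528² = 278784
∑_{k=33}^{84} k³ = 12744900 - 278784 = 12466116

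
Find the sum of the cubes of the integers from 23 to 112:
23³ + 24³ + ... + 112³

Use ∑_{k=1}^{n} k³ = [n(n+1)/2]², then subtract the first 22 terms.
∑_{k=1}^{112} k³ = [112×113/2]² = 6328² = 40043584
∑_{k=1}^{22} k³ = [22×23/2]² = 253² = 64009
∑_{k=23}^{112} k³ = 40043584 - 64009 = 39979575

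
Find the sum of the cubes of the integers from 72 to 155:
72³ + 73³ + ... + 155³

Use ∑_{k=1}^{n} k³ = [n(n+1)/2]², then subtract the first 71 terms.
∑_{k=1}^{155} k³ = [155×156/2]² = 12090² = 146168100
∑_{k=1}^{71} k³ = [71×72/2]² = 2556² = 6533136
∑_{k=72}^{155} k³ = 146168100 - 6533136 = 139634964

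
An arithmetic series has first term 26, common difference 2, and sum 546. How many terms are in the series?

Using S = n/2 × [2a + (n-1)d]
546 = n/2 × [2(26) + (n-1)(2)]
546 = n/2 × [52 + 2n - 2]
1092 = n × [50 + 2n]
2n² + (50)n - 1092 = 0
Discriminant: Δ = (50)² - 4(2)(-1092) = 2500 + 8736 = 11236
√Δ = 106
n = [-(50) + √Δ] / (2·2) = (-50 + 106) / 4 = 56 / 4 = 14
(The negative root is discarded since n must be a positive integer.)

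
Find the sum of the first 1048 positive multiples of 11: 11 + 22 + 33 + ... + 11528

Factor out 11: = 11(1 + 2 + ... + 1048) = 11 × n(n+1)/2
= 11 × 1048×1049/2
= 11 × 549676
= 6046436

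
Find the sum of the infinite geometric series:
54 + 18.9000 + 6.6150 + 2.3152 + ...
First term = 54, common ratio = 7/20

For |r| < 1, S = a / (1 - r)
S = 54 / (1 - (7/20))
S = 54 / (13/20)
S = 1080/13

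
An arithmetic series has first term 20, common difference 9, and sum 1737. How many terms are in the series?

Using S = n/2 × [2a + (n-1)d]
1737 = n/2 × [2(20) + (n-1)(9)]
1737 = n/2 × [40 + 9n - 9]
3474 = n × [31 + 9n]
9n² + (31)n - 3474 = 0
Discriminant: Δ = (31)² - 4(9)(-3474) = 961 + 125064 = 126025
√Δ = 355
n = [-(31) + √Δ] / (2·9) = (-31 + 355) / 18 = 324 / 18 = 18
(The negative root is discarded since n must be a positive integer.)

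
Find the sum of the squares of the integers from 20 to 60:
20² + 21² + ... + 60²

Use ∑_{k=1}^{n} k² = n(n+1)(2n+1)/6, then subtract the first 19 terms.
∑_{k=1}^{60} k² = 60×61×121/6 = 73810
∑_{k=1}^{19} k² = 19×20×39/6 = 2470
∑_{k=20}^{60} k² = 73810 - 2470 = 71340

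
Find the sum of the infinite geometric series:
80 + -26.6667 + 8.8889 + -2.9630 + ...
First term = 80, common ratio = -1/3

For |r| < 1, S = a / (1 - r)
S = 80 / (1 - (-1/3))
S = 80 / (4/3)
S = 60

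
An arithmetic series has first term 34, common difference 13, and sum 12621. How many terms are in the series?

Using S = n/2 × [2a + (n-1)d]
12621 = n/2 × [2(34) + (n-1)(13)]
12621 = n/2 × [68 + 13n - 13]
25242 = n × [55 + 13n]
13n² + (55)n - 25242 = 0
Discriminant: Δ = (55)² - 4(13)(-25242) = 3025 + 1312584 = 1315609
√Δ = 1147
n = [-(55) + √Δ] / (2·13) = (-55 + 1147) / 26 = 1092 / 26 = 42
(The negative root is discarded since n must be a positive integer.)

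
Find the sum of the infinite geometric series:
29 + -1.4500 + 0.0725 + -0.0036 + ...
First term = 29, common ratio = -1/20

For |r| < 1, S = a / (1 - r)
S = 29 / (1 - (-1/20))
S = 29 / (21/20)
S = 580/21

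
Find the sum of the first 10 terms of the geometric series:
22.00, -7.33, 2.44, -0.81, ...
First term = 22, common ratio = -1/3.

Sₙ = a(1 - rⁿ) / (1 - r)
S_10 = 22(1 - (-1/3)^10) / (1 - (-1/3))
S_10 = 22(1 - (1/59049)) / (4/3)
S_10 = 324764/19683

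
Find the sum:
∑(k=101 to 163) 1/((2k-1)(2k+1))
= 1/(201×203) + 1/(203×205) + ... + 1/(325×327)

Partial fractions: 1/((2k-1)(2k+1)) = (1/2)[1/(2k-1) - 1/(2k+1)]
The series telescopes:
= (1/2)[1/201 - 1/327]
= 7/7303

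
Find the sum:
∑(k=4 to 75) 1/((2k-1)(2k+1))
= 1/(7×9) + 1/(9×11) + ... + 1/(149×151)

Partial fractions: 1/((2k-1)(2k+1)) = (1/2)[1/(2k-1) - 1/(2k+1)]
The series telescopes:
= (1/2)[1/7 - 1/151]
= 72/1057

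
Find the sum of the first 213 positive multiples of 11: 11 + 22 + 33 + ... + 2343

Factor out 11: = 11(1 + 2 + ... + 213) = 11 × n(n+1)/2
= 11 × 213×214/2
= 11 × 22791
= 250701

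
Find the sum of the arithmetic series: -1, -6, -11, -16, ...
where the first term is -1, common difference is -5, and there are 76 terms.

Sₙ = n/2 × (first + last)
Last term = a + (n-1)d = -1 + (76-1)×(-5) = -376
S_76 = 76/2 × (-1 + (-376))
S_76 = 76/2 × (-377) = -14326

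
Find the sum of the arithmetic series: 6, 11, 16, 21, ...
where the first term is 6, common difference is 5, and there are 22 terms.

Sₙ = n/2 × (first + last)
Last term = a + (n-1)d = 6 + (22-1)×5 = 111
S_22 = 22/2 × (6 + 111)
S_22 = 22/2 × 117 = 1287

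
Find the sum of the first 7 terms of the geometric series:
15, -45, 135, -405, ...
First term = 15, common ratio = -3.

Sₙ = a(1 - rⁿ) / (1 - r)
S_7 = 15(1 - (-3)^7) / (1 - (-3))
S_7 = 15(1 - (-2187)) / (4)
S_7 = 8205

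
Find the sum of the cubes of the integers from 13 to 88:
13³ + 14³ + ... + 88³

Use ∑_{k=1}^{n} k³ = [n(n+1)/2]², then subtract the first 12 terms.
∑_{k=1}^{88} k³ = [88×89/2]² = 3916² = 15335056
∑_{k=1}^{12} k³ = [12×13/2]² = 78² = 6084
∑_{k=13}^{88} k³ = 15335056 - 6084 = 15328972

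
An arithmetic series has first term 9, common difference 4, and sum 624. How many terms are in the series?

Using S = n/2 × [2a + (n-1)d]
624 = n/2 × [2(9) + (n-1)(4)]
624 = n/2 × [18 + 4n - 4]
1248 = n × [14 + 4n]
4n² + (14)n - 1248 = 0
Discriminant: Δ = (14)² - 4(4)(-1248) = 196 + 19968 = 20164
√Δ = 142
n = [-(14) + √Δ] / (2·4) = (-14 + 142) / 8 = 128 / 8 = 16
(The negative root is discarded since n must be a positive integer.)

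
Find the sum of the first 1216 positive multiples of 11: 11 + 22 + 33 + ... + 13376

Factor out 11: = 11(1 + 2 + ... + 1216) = 11 × n(n+1)/2
= 11 × 1216×1217/2
= 11 × 739936
= 8139296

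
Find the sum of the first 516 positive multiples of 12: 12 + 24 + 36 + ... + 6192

Factor out 12: = 12(1 + 2 + ... + 516) = 12 × n(n+1)/2
= 12 × 516×517/2
= 12 × 133386
= 1600632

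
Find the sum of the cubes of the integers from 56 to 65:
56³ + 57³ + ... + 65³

Use ∑_{k=1}^{n} k³ = [n(n+1)/2]², then subtract the first 55 terms.
∑_{k=1}^{65} k³ = [65×66/2]² = 2145² = 4601025
∑_{k=1}^{55} k³ = [55×56/2]² = 1540² = 2371600
∑_{k=56}^{65} k³ = 4601025 - 2371600 = 2229425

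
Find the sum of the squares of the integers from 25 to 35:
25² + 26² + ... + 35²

Use ∑_{k=1}^{n} k² = n(n+1)(2n+1)/6, then subtract the first 24 terms.
∑_{k=1}^{35} k² = 35×36×71/6 = 14910
∑_{k=1}^{24} k² = 24×25×49/6 = 4900
∑_{k=25}^{35} k² = 14910 - 4900 = 10010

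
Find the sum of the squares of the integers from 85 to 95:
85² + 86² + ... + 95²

Use ∑_{k=1}^{n} k² = n(n+1)(2n+1)/6, then subtract the first 84 terms.
∑_{k=1}^{95} k² = 95×96×191/6 = 290320
∑_{k=1}^{84} k² = 84×85×169/6 = 201110
∑_{k=85}^{95} k² = 290320 - 201110 = 89210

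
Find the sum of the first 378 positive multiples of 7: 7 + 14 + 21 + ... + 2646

Factor out 7: = 7(1 + 2 + ... + 378) = 7 × n(n+1)/2
= 7 × 378×379/2
= 7 × 71631
= 501417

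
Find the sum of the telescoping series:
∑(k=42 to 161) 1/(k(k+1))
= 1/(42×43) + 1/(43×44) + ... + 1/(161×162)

Partial fractions: 1/(k(k+1)) = 1/k - 1/(k+1)
The series telescopes:
= (1/42 - 1/43) + (1/43 - 1/44) + ... + (1/161 - 1/162)
= 1/42 - 1/162
= 10/567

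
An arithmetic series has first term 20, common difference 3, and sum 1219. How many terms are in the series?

Using S = n/2 × [2a + (n-1)d]
1219 = n/2 × [2(20) + (n-1)(3)]
1219 = n/2 × [40 + 3n - 3]
2438 = n × [37 + 3n]
3n² + (37)n - 2438 = 0
Discriminant: Δ = (37)² - 4(3)(-2438) = 1369 + 29256 = 30625
√Δ = 175
n = [-(37) + √Δ] / (2·3) = (-37 + 175) / 6 = 138 / 6 = 23
(The negative root is discarded since n must be a positive integer.)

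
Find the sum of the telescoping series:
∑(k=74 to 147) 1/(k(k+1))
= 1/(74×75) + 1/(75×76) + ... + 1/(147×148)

Partial fractions: 1/(k(k+1)) = 1/k - 1/(k+1)
The series telescopes:
= (1/74 - 1/75) + (1/75 - 1/76) + ... + (1/147 - 1/148)
= 1/74 - 1/148
= 1/148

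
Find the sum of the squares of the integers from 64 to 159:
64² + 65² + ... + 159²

Use ∑_{k=1}^{n} k² = n(n+1)(2n+1)/6, then subtract the first 63 terms.
∑_{k=1}^{159} k² = 159×160×319/6 = 1352560
∑_{k=1}^{63} k² = 63×64×127/6 = 85344
∑_{k=64}^{159} k² = 1352560 - 85344 = 1267216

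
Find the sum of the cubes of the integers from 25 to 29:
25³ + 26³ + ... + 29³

Use ∑_{k=1}^{n} k³ = [n(n+1)/2]², then subtract the first 24 terms.
∑_{k=1}^{29} k³ = [29×30/2]² = 435² = 189225
∑_{k=1}^{24} k³ = [24×25/2]² = 300² = 90000
∑_{k=25}^{29} k³ = 189225 - 90000 = 99225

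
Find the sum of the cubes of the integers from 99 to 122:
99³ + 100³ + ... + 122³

Use ∑_{k=1}^{n} k³ = [n(n+1)/2]², then subtract the first 98 terms.
∑_{k=1}^{122} k³ = [122×123/2]² = 7503² = 56295009
∑_{k=1}^{98} k³ = [98×99/2]² = 4851² = 23532201
∑_{k=99}^{122} k³ = 56295009 - 23532201 = 32762808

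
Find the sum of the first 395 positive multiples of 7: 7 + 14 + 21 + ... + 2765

Factor out 7: = 7(1 + 2 + ... + 395) = 7 × n(n+1)/2
= 7 × 395×396/2
= 7 × 78210
= 547470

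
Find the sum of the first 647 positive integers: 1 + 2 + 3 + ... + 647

Formula: ∑k = n(n+1)/2
= 647×648/2
= 419256/2
= 209628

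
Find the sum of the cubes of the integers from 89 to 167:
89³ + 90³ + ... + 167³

Use ∑_{k=1}^{n} k³ = [n(n+1)/2]², then subtract the first 88 terms.
∑_{k=1}^{167} k³ = [167×168/2]² = 14028² = 196784784
∑_{k=1}^{88} k³ = [88×89/2]² = 3916² = 15335056
∑_{k=89}^{167} k³ = 196784784 - 15335056 = 181449728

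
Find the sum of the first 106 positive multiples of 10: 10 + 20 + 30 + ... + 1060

Factor out 10: = 10(1 + 2 + ... + 106) = 10 × n(n+1)/2
= 10 × 106×107/2
= 10 × 5671
= 56710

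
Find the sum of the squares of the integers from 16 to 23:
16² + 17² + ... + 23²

Use ∑_{k=1}^{n} k² = n(n+1)(2n+1)/6, then subtract the first 15 terms.
∑_{k=1}^{23} k² = 23×24×47/6 = 4324
∑_{k=1}^{15} k² = 15×16×31/6 = 1240
∑_{k=16}^{23} k² = 4324 - 1240 = 3084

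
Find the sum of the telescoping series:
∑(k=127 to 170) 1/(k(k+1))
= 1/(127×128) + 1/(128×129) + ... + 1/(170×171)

Partial fractions: 1/(k(k+1)) = 1/k - 1/(k+1)
The series telescopes:
= (1/127 - 1/128) + (1/128 - 1/129) + ... + (1/170 - 1/171)
= 1/127 - 1/171
= 44/21717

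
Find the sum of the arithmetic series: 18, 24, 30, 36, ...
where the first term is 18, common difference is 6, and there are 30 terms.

Sₙ = n/2 × (first + last)
Last term = a + (n-1)d = 18 + (30-1)×6 = 192
S_30 = 30/2 × (18 + 192)
S_30 = 30/2 × 210 = 3150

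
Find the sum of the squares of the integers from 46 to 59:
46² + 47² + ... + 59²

Use ∑_{k=1}^{n} k² = n(n+1)(2n+1)/6, then subtract the first 45 terms.
∑_{k=1}^{59} k² = 59×60×119/6 = 70210
∑_{k=1}^{45} k² = 45×46×91/6 = 31395
∑_{k=46}^{59} k² = 70210 - 31395 = 38815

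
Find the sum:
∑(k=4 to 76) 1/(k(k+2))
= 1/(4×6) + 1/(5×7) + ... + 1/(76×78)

Partial fractions: 1/(k(k+2)) = (1/2)[1/k - 1/(k+2)]
Telescoping leaves the first two and last two terms:
= (1/2)[1/4 + 1/5 - 1/77 - 1/78]
= 25477/120120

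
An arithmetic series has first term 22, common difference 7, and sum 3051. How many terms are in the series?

Using S = n/2 × [2a + (n-1)d]
3051 = n/2 × [2(22) + (n-1)(7)]
3051 = n/2 × [44 + 7n - 7]
6102 = n × [37 + 7n]
7n² + (37)n - 6102 = 0
Discriminant: Δ = (37)² - 4(7)(-6102) = 1369 + 170856 = 172225
√Δ = 415
n = [-(37) + √Δ] / (2·7) = (-37 + 415) / 14 = 378 / 14 = 27
(The negative root is discarded since n must be a positive integer.)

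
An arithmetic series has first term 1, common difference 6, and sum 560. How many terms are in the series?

Using S = n/2 × [2a + (n-1)d]
560 = n/2 × [2(1) + (n-1)(6)]
560 = n/2 × [2 + 6n - 6]
1120 = n × [-4 + 6n]
6n² + (-4)n - 1120 = 0
Discriminant: Δ = (-4)² - 4(6)(-1120) = 16 + 26880 = 26896
√Δ = 164
n = [-(-4) + √Δ] / (2·6) = (4 + 164) / 12 = 168 / 12 = 14
(The negative root is discarded since n must be a positive integer.)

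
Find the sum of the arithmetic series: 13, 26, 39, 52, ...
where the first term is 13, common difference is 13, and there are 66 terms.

Sₙ = n/2 × (first + last)
Last term = a + (n-1)d = 13 + (66-1)×13 = 858
S_66 = 66/2 × (13 + 858)
S_66 = 66/2 × 871 = 28743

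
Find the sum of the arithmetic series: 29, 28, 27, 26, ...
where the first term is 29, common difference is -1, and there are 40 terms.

Sₙ = n/2 × (first + last)
Last term = a + (n-1)d = 29 + (40-1)×(-1) = -10
S_40 = 40/2 × (29 + (-10))
S_40 = 40/2 × 19 = 380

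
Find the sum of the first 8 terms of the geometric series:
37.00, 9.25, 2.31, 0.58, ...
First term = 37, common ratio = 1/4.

Sₙ = a(1 - rⁿ) / (1 - r)
S_8 = 37(1 - (1/4)^8) / (1 - (1/4))
S_8 = 37(1 - (1/65536)) / (3/4)
S_8 = 808265/16384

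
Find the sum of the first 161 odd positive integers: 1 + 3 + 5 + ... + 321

Sum of first n odd numbers = n²
= 161²
= 25921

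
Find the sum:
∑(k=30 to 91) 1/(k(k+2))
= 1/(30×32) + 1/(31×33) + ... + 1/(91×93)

Partial fractions: 1/(k(k+2)) = (1/2)[1/k - 1/(k+2)]
Telescoping leaves the first two and last two terms:
= (1/2)[1/30 + 1/31 - 1/92 - 1/93]
= 627/28520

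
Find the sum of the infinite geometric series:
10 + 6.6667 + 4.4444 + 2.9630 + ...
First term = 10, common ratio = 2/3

For |r| < 1, S = a / (1 - r)
S = 10 / (1 - (2/3))
S = 10 / (1/3)
S = 30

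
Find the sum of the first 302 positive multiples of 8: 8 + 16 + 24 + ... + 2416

Factor out 8: = 8(1 + 2 + ... + 302) = 8 × n(n+1)/2
= 8 × 302×303/2
= 8 × 45753
= 366024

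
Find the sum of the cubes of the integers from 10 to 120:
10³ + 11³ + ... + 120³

Use ∑_{k=1}^{n} k³ = [n(n+1)/2]², then subtract the first 9 terms.
∑_{k=1}^{120} k³ = [120×121/2]² = 7260² = 52707600
∑_{k=1}^{9} k³ = [9×10/2]² = 45² = 2025
∑_{k=10}^{120} k³ = 52707600 - 2025 = 52705575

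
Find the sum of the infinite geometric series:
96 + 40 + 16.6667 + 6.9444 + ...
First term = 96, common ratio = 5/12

For |r| < 1, S = a / (1 - r)
S = 96 / (1 - (5/12))
S = 96 / (7/12)
S = 1152/7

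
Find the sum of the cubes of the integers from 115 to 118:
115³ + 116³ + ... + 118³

Use ∑_{k=1}^{n} k³ = [n(n+1)/2]², then subtract the first 114 terms.
∑_{k=1}^{118} k³ = [118×119/2]² = 7021² = 49294441
∑_{k=1}^{114} k³ = [114×115/2]² = 6555² = 42968025
∑_{k=115}^{118} k³ = 49294441 - 42968025 = 6326416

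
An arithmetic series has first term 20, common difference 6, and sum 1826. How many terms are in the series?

Using S = n/2 × [2a + (n-1)d]
1826 = n/2 × [2(20) + (n-1)(6)]
1826 = n/2 × [40 + 6n - 6]
3652 = n × [34 + 6n]
6n² + (34)n - 3652 = 0
Discriminant: Δ = (34)² - 4(6)(-3652) = 1156 + 87648 = 88804
√Δ = 298
n = [-(34) + √Δ] / (2·6) = (-34 + 298) / 12 = 264 / 12 = 22
(The negative root is discarded since n must be a positive integer.)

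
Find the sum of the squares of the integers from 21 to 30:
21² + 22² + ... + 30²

Use ∑_{k=1}^{n} k² = n(n+1)(2n+1)/6, then subtract the first 20 terms.
∑_{k=1}^{30} k² = 30×31×61/6 = 9455
∑_{k=1}^{20} k² = 20×21×41/6 = 2870
∑_{k=21}^{30} k² = 9455 - 2870 = 6585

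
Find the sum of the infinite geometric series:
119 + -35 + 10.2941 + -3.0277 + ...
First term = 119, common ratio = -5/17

For |r| < 1, S = a / (1 - r)
S = 119 / (1 - (-5/17))
S = 119 / (22/17)
S = 2023/22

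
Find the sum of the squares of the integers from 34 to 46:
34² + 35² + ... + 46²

Use ∑_{k=1}^{n} k² = n(n+1)(2n+1)/6, then subtract the first 33 terms.
∑_{k=1}^{46} k² = 46×47×93/6 = 33511
∑_{k=1}^{33} k² = 33×34×67/6 = 12529
∑_{k=34}^{46} k² = 33511 - 12529 = 20982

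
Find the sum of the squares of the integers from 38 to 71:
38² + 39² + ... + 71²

Use ∑_{k=1}^{n} k² = n(n+1)(2n+1)/6, then subtract the first 37 terms.
∑_{k=1}^{71} k² = 71×72×143/6 = 121836
∑_{k=1}^{37} k² = 37×38×75/6 = 17575
∑_{k=38}^{71} k² = 121836 - 17575 = 104261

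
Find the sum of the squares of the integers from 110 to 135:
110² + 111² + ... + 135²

Use ∑_{k=1}^{n} k² = n(n+1)(2n+1)/6, then subtract the first 109 terms.
∑_{k=1}^{135} k² = 135×136×271/6 = 829260
∑_{k=1}^{109} k² = 109×110×219/6 = 437635
∑_{k=110}^{135} k² = 829260 - 437635 = 391625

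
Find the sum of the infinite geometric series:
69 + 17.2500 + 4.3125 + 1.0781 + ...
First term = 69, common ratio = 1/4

For |r| < 1, S = a / (1 - r)
S = 69 / (1 - (1/4))
S = 69 / (3/4)
S = 92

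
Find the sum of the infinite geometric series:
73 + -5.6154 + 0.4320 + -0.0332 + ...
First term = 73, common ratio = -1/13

For |r| < 1, S = a / (1 - r)
S = 73 / (1 - (-1/13))
S = 73 / (14/13)
S = 949/14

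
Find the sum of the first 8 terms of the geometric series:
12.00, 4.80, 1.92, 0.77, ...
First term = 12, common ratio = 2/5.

Sₙ = a(1 - rⁿ) / (1 - r)
S_8 = 12(1 - (2/5)^8) / (1 - (2/5))
S_8 = 12(1 - (256/390625)) / (3/5)
S_8 = 1561476/78125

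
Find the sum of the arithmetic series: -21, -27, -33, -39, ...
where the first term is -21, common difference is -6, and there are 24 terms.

Sₙ = n/2 × (first + last)
Last term = a + (n-1)d = -21 + (24-1)×(-6) = -159
S_24 = 24/2 × (-21 + (-159))
S_24 = 24/2 × (-180) = -2160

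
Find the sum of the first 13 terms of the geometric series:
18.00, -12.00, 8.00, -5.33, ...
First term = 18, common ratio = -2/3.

Sₙ = a(1 - rⁿ) / (1 - r)
S_13 = 18(1 - (-2/3)^13) / (1 - (-2/3))
S_13 = 18(1 - (-8192/1594323)) / (5/3)
S_13 = 641006/59049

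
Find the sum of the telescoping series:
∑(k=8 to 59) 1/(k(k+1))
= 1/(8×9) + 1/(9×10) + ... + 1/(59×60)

Partial fractions: 1/(k(k+1)) = 1/k - 1/(k+1)
The series telescopes:
= (1/8 - 1/9) + (1/9 - 1/10) + ... + (1/59 - 1/60)
= 1/8 - 1/60
= 13/120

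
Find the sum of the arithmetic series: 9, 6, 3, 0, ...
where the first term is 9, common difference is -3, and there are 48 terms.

Sₙ = n/2 × (first + last)
Last term = a + (n-1)d = 9 + (48-1)×(-3) = -132
S_48 = 48/2 × (9 + (-132))
S_48 = 48/2 × (-123) = -2952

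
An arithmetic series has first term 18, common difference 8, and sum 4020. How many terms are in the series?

Using S = n/2 × [2a + (n-1)d]
4020 = n/2 × [2(18) + (n-1)(8)]
4020 = n/2 × [36 + 8n - 8]
8040 = n × [28 + 8n]
8n² + (28)n - 8040 = 0
Discriminant: Δ = (28)² - 4(8)(-8040) = 784 + 257280 = 258064
√Δ = 508
n = [-(28) + √Δ] / (2·8) = (-28 + 508) / 16 = 480 / 16 = 30
(The negative root is discarded since n must be a positive integer.)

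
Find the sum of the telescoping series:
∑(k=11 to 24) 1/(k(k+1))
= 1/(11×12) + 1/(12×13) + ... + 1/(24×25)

Partial fractions: 1/(k(k+1)) = 1/k - 1/(k+1)
The series telescopes:
= (1/11 - 1/12) + (1/12 - 1/13) + ... + (1/24 - 1/25)
= 1/11 - 1/25
= 14/275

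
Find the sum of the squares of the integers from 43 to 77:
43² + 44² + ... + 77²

Use ∑_{k=1}^{n} k² = n(n+1)(2n+1)/6, then subtract the first 42 terms.
∑_{k=1}^{77} k² = 77×78×155/6 = 155155
∑_{k=1}^{42} k² = 42×43×85/6 = 25585
∑_{k=43}^{77} k² = 155155 - 25585 = 129570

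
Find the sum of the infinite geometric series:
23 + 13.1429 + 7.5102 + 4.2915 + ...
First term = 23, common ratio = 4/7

For |r| < 1, S = a / (1 - r)
S = 23 / (1 - (4/7))
S = 23 / (3/7)
S = 161/3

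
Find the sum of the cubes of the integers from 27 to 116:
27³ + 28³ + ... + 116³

Use ∑_{k=1}^{n} k³ = [n(n+1)/2]², then subtract the first 26 terms.
∑_{k=1}^{116} k³ = [116×117/2]² = 6786² = 46049796
∑_{k=1}^{26} k³ = [26×27/2]² = 351² = 123201
∑_{k=27}^{116} k³ = 46049796 - 123201 = 45926595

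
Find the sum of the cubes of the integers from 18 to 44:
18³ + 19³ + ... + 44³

Use ∑_{k=1}^{n} k³ = [n(n+1)/2]², then subtract the first 17 terms.
∑_{k=1}^{44} k³ = [44×45/2]² = 990² = 980100
∑_{k=1}^{17} k³ = [17×18/2]² = 153² = 23409
∑_{k=18}^{44} k³ = 980100 - 23409 = 956691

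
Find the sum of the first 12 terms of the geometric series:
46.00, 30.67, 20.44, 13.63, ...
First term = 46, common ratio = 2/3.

Sₙ = a(1 - rⁿ) / (1 - r)
S_12 = 46(1 - (2/3)^12) / (1 - (2/3))
S_12 = 46(1 - (4096/531441)) / (1/3)
S_12 = 24257870/177147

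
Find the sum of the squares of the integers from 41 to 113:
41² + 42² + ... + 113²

Use ∑_{k=1}^{n} k² = n(n+1)(2n+1)/6, then subtract the first 40 terms.
∑_{k=1}^{113} k² = 113×114×227/6 = 487369
∑_{k=1}^{40} k² = 40×41×81/6 = 22140
∑_{k=41}^{113} k² = 487369 - 22140 = 465229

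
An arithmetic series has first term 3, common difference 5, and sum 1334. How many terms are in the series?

Using S = n/2 × [2a + (n-1)d]
1334 = n/2 × [2(3) + (n-1)(5)]
1334 = n/2 × [6 + 5n - 5]
2668 = n × [1 + 5n]
5n² + (1)n - 2668 = 0
Discriminant: Δ = (1)² - 4(5)(-2668) = 1 + 53360 = 53361
√Δ = 231
n = [-(1) + √Δ] / (2·5) = (-1 + 231) / 10 = 230 / 10 = 23
(The negative root is discarded since n must be a positive integer.)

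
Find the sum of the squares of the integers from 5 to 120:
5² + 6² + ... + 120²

Use ∑_{k=1}^{n} k² = n(n+1)(2n+1)/6, then subtract the first 4 terms.
∑_{k=1}^{120} k² = 120×121×241/6 = 583220
∑_{k=1}^{4} k² = 4×5×9/6 = 30
∑_{k=5}^{120} k² = 583220 - 30 = 583190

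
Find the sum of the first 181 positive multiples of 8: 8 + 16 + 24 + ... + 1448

Factor out 8: = 8(1 + 2 + ... + 181) = 8 × n(n+1)/2
= 8 × 181×182/2
= 8 × 16471
= 131768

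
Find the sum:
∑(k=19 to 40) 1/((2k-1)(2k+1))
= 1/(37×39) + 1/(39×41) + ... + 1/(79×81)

Partial fractions: 1/((2k-1)(2k+1)) = (1/2)[1/(2k-1) - 1/(2k+1)]
The series telescopes:
= (1/2)[1/37 - 1/81]
= 22/2997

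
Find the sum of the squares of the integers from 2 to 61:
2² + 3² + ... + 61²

Use ∑_{k=1}^{n} k² = n(n+1)(2n+1)/6, then subtract the first 1 terms.
∑_{k=1}^{61} k² = 61×62×123/6 = 77531
∑_{k=1}^{1} k² = 1×2×3/6 = 1
∑_{k=2}^{61} k² = 77531 - 1 = 77530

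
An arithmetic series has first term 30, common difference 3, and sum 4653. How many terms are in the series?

Using S = n/2 × [2a + (n-1)d]
4653 = n/2 × [2(30) + (n-1)(3)]
4653 = n/2 × [60 + 3n - 3]
9306 = n × [57 + 3n]
3n² + (57)n - 9306 = 0
Discriminant: Δ = (57)² - 4(3)(-9306) = 3249 + 111672 = 114921
√Δ = 339
n = [-(57) + √Δ] / (2·3) = (-57 + 339) / 6 = 282 / 6 = 47
(The negative root is discarded since n must be a positive integer.)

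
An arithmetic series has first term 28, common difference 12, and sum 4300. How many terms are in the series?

Using S = n/2 × [2a + (n-1)d]
4300 = n/2 × [2(28) + (n-1)(12)]
4300 = n/2 × [56 + 12n - 12]
8600 = n × [44 + 12n]
12n² + (44)n - 8600 = 0
Discriminant: Δ = (44)² - 4(12)(-8600) = 1936 + 412800 = 414736
√Δ = 644
n = [-(44) + √Δ] / (2·12) = (-44 + 644) / 24 = 600 / 24 = 25
(The negative root is discarded since n must be a positive integer.)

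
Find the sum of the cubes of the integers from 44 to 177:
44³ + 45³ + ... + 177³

Use ∑_{k=1}^{n} k³ = [n(n+1)/2]², then subtract the first 43 terms.
∑_{k=1}^{177} k³ = [177×178/2]² = 15753² = 248157009
∑_{k=1}^{43} k³ = [43×44/2]² = 946² = 894916
∑_{k=44}^{177} k³ = 248157009 - 894916 = 247262093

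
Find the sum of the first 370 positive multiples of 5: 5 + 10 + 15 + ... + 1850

Factor out 5: = 5(1 + 2 + ... + 370) = 5 × n(n+1)/2
= 5 × 370×371/2
= 5 × 68635
= 343175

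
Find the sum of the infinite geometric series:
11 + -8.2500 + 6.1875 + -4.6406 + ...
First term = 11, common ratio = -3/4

For |r| < 1, S = a / (1 - r)
S = 11 / (1 - (-3/4))
S = 11 / (7/4)
S = 44/7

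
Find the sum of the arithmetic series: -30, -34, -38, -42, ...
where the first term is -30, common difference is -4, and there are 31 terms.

Sₙ = n/2 × (first + last)
Last term = a + (n-1)d = -30 + (31-1)×(-4) = -150
S_31 = 31/2 × (-30 + (-150))
S_31 = 31/2 × (-180) = -2790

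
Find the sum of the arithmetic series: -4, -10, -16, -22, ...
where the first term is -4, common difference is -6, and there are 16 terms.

Sₙ = n/2 × (first + last)
Last term = a + (n-1)d = -4 + (16-1)×(-6) = -94
S_16 = 16/2 × (-4 + (-94))
S_16 = 16/2 × (-98) = -784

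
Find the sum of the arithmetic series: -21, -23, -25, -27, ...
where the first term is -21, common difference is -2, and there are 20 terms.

Sₙ = n/2 × (first + last)
Last term = a + (n-1)d = -21 + (20-1)×(-2) = -59
S_20 = 20/2 × (-21 + (-59))
S_20 = 20/2 × (-80) = -800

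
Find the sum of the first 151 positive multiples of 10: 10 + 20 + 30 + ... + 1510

Factor out 10: = 10(1 + 2 + ... + 151) = 10 × n(n+1)/2
= 10 × 151×152/2
= 10 × 11476
= 114760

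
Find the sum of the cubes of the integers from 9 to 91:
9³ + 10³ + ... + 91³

Use ∑_{k=1}^{n} k³ = [n(n+1)/2]², then subtract the first 8 terms.
∑_{k=1}^{91} k³ = [91×92/2]² = 4186² = 17522596
∑_{k=1}^{8} k³ = [8×9/2]² = 36² = 1296
∑_{k=9}^{91} k³ = 17522596 - 1296 = 17521300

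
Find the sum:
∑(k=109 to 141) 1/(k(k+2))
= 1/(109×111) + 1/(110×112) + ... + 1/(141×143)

Partial fractions: 1/(k(k+2)) = (1/2)[1/k - 1/(k+2)]
Telescoping leaves the first two and last two terms:
= (1/2)[1/109 + 1/110 - 1/142 - 1/143]
= 11703/5533385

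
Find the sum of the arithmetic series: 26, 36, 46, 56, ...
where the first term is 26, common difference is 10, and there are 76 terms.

Sₙ = n/2 × (first + last)
Last term = a + (n-1)d = 26 + (76-1)×10 = 776
S_76 = 76/2 × (26 + 776)
S_76 = 76/2 × 802 = 30476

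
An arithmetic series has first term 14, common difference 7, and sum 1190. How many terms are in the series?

Using S = n/2 × [2a + (n-1)d]
1190 = n/2 × [2(14) + (n-1)(7)]
1190 = n/2 × [28 + 7n - 7]
2380 = n × [21 + 7n]
7n² + (21)n - 2380 = 0
Discriminant: Δ = (21)² - 4(7)(-2380) = 441 + 66640 = 67081
√Δ = 259
n = [-(21) + √Δ] / (2·7) = (-21 + 259) / 14 = 238 / 14 = 17
(The negative root is discarded since n must be a positive integer.)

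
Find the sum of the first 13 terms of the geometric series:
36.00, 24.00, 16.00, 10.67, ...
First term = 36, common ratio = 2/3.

Sₙ = a(1 - rⁿ) / (1 - r)
S_13 = 36(1 - (2/3)^13) / (1 - (2/3))
S_13 = 36(1 - (8192/1594323)) / (1/3)
S_13 = 6344524/59049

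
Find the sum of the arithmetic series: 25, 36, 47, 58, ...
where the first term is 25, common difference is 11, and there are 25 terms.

Sₙ = n/2 × (first + last)
Last term = a + (n-1)d = 25 + (25-1)×11 = 289
S_25 = 25/2 × (25 + 289)
S_25 = 25/2 × 314 = 3925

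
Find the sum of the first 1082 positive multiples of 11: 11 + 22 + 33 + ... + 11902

Factor out 11: = 11(1 + 2 + ... + 1082) = 11 × n(n+1)/2
= 11 × 1082×1083/2
= 11 × 585903
= 6444933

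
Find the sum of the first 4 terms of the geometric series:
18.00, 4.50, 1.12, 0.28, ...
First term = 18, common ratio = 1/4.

Sₙ = a(1 - rⁿ) / (1 - r)
S_4 = 18(1 - (1/4)^4) / (1 - (1/4))
S_4 = 18(1 - (1/256)) / (3/4)
S_4 = 765/32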